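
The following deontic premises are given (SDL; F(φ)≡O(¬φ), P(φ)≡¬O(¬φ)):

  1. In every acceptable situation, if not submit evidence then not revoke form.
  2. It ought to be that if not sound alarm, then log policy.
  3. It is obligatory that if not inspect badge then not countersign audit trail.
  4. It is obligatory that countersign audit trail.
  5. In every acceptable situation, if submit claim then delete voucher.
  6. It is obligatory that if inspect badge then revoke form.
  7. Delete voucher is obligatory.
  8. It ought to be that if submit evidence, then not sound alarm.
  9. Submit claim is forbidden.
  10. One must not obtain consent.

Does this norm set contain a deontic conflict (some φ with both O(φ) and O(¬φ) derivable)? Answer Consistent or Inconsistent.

Consistent

Premise 5 is O(submit_claim → delete_voucher); even if O(delete_voucher) held, inferring O(submit_claim) would be affirming the consequent — invalid.
So O(submit_claim) is not derivable, and the apparent clash with O(¬submit_claim) does not arise.
A world satisfying every obligation exists (e.g. countersign_audit_trail=true, delete_voucher=true, inspect_badge=true, log_policy=true, obtain_consent=false, revoke_form=true, sound_alarm=false, submit_claim=false, submit_evidence=true); no atom is both obligatory and forbidden, so the set is consistent.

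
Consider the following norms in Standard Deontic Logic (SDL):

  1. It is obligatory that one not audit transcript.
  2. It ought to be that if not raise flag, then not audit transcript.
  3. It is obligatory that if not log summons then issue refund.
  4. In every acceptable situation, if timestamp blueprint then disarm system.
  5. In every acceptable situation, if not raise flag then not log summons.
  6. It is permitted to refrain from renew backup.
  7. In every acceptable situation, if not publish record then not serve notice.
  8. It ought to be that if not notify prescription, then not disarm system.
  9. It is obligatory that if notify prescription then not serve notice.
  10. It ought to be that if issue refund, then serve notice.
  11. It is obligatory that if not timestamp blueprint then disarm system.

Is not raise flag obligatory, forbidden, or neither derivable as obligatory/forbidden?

By case analysis on ¬timestamp_blueprint: premise 11 gives O(¬timestamp_blueprint → disarm_system) and premise 4 gives O(timestamp_blueprint → disarm_system), so O(disarm_system) either way.
Premise 8 is O(¬notify_prescription → ¬disarm_system); contrapositively O(disarm_system → notify_prescription). Since O(disarm_system) holds, K gives O(notify_prescription).
Applying K to premise 9 (O(notify_prescription → ¬serve_notice)) and O(notify_prescription) yields O(¬serve_notice).
The contrapositive of premise 10 (O(issue_refund → serve_notice)) is O(¬serve_notice → ¬issue_refund), and O(¬serve_notice) is already established, so O(¬issue_refund).
Premise 3, O(¬log_summons → issue_refund), contraposes to O(¬issue_refund → log_summons); with O(¬issue_refund) we get O(log_summons).
The contrapositive of premise 5 (O(¬raise_flag → ¬log_summons)) is O(log_summons → raise_flag), and O(log_summons) is already established, so O(raise_flag).
Premises 1, 2, 6, 7 do not contribute to this derivation.
Thus O(raise_flag), which is F(¬raise_flag): ¬raise_flag is forbidden.

Forbidden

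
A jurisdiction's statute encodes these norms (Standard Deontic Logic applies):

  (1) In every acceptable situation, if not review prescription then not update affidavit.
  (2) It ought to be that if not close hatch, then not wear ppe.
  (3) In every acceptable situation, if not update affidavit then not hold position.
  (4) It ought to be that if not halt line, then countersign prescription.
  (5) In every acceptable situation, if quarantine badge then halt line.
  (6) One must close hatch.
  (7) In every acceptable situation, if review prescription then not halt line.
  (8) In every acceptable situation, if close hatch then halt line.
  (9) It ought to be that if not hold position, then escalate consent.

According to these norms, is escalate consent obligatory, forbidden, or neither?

Premise 6 gives O(close_hatch).
Applying K to premise 8 (O(close_hatch → halt_line)) and O(close_hatch) yields O(halt_line).
Premise 7, O(review_prescription → ¬halt_line), contraposes to O(halt_line → ¬review_prescription); with O(halt_line) we get O(¬review_prescription).
From O(¬review_prescription) and premise 1, O(¬review_prescription → ¬update_affidavit), we obtain O(¬update_affidavit).
From O(¬update_affidavit) and premise 3, O(¬update_affidavit → ¬hold_position), we obtain O(¬hold_position).
Applying K to premise 9 (O(¬hold_position → escalate_consent)) and O(¬hold_position) yields O(escalate_consent).
Premises 2, 4, 5 do not contribute to this derivation.
Hence escalate_consent is obligatory.

Obligatory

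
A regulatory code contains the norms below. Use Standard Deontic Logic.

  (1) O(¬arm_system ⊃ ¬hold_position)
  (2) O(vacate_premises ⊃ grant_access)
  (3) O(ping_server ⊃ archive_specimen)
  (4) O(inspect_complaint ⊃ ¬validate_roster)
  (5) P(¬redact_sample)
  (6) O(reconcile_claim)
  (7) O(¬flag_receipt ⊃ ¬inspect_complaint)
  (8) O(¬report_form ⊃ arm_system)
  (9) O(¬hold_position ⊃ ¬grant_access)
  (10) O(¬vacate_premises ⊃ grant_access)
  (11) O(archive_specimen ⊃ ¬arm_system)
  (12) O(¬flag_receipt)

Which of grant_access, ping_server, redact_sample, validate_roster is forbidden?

ping_server

By case analysis on vacate_premises: premise 2 gives O(vacate_premises ⊃ grant_access) and premise 10 gives O(¬vacate_premises ⊃ grant_access), so O(grant_access) either way.
Premise 9 is O(¬hold_position ⊃ ¬grant_access); contrapositively O(grant_access ⊃ hold_position). Since O(grant_access) holds, K gives O(hold_position).
The contrapositive of premise 1 (O(¬arm_system ⊃ ¬hold_position)) is O(hold_position ⊃ arm_system), and O(hold_position) is already established, so O(arm_system).
The contrapositive of premise 11 (O(archive_specimen ⊃ ¬arm_system)) is O(arm_system ⊃ ¬archive_specimen), and O(arm_system) is already established, so O(¬archive_specimen).
The contrapositive of premise 3 (O(ping_server ⊃ archive_specimen)) is O(¬archive_specimen ⊃ ¬ping_server), and O(¬archive_specimen) is already established, so O(¬ping_server).
So O(¬ping_server) holds, i.e. ping_server is forbidden. None of the other listed options is forbidden under the premises.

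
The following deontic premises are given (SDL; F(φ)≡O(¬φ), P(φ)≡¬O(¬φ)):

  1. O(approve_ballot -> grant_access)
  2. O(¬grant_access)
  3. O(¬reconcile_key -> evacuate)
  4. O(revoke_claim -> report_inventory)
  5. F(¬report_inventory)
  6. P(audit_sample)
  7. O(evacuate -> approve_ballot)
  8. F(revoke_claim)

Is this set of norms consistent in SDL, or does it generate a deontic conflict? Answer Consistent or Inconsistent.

Premise 4 is O(revoke_claim -> report_inventory); even if O(report_inventory) held, inferring O(revoke_claim) would be affirming the consequent — invalid.
So O(revoke_claim) is not derivable, and the apparent clash with O(¬revoke_claim) does not arise.
A world satisfying every obligation exists (e.g. approve_ballot=false, audit_sample=false, evacuate=false, grant_access=false, reconcile_key=true, report_inventory=true, revoke_claim=false); no atom is both obligatory and forbidden, so the set is consistent.

Consistent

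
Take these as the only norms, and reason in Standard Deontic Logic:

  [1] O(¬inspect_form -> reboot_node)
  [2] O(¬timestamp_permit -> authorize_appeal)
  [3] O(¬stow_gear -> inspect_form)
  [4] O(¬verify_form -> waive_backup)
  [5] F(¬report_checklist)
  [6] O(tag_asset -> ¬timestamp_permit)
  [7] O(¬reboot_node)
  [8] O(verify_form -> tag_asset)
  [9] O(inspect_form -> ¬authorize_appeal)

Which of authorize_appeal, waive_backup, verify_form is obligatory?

waive_backup

Premise 7 gives O(¬reboot_node).
Premise 1 is O(¬inspect_form -> reboot_node); contrapositively O(¬reboot_node -> inspect_form). Since O(¬reboot_node) holds, K gives O(inspect_form).
Applying K to premise 9 (O(inspect_form -> ¬authorize_appeal)) and O(inspect_form) yields O(¬authorize_appeal).
The contrapositive of premise 2 (O(¬timestamp_permit -> authorize_appeal)) is O(¬authorize_appeal -> timestamp_permit), and O(¬authorize_appeal) is already established, so O(timestamp_permit).
Premise 6 is O(tag_asset -> ¬timestamp_permit); contrapositively O(timestamp_permit -> ¬tag_asset). Since O(timestamp_permit) holds, K gives O(¬tag_asset).
Premise 8, O(verify_form -> tag_asset), contraposes to O(¬tag_asset -> ¬verify_form); with O(¬tag_asset) we get O(¬verify_form).
With premise 4, O(¬verify_form -> waive_backup), the K-axiom yields O(waive_backup).
So O(waive_backup) holds — waive_backup is obligatory. None of the other listed options is made obligatory by any chain of premises.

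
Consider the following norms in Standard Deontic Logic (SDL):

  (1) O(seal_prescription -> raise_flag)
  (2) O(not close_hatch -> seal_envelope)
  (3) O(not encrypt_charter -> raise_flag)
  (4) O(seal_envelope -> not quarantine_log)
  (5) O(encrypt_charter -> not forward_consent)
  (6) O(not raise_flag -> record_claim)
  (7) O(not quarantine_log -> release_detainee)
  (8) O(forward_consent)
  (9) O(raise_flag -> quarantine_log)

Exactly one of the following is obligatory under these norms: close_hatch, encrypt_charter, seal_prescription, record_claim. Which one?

From premise 8 we have O(forward_consent).
Premise 5, O(encrypt_charter -> not forward_consent), contraposes to O(forward_consent -> not encrypt_charter); with O(forward_consent) we get O(not encrypt_charter).
Applying K to premise 3 (O(not encrypt_charter -> raise_flag)) and O(not encrypt_charter) yields O(raise_flag).
Applying K to premise 9 (O(raise_flag -> quarantine_log)) and O(raise_flag) yields O(quarantine_log).
Premise 4, O(seal_envelope -> not quarantine_log), contraposes to O(quarantine_log -> not seal_envelope); with O(quarantine_log) we get O(not seal_envelope).
The contrapositive of premise 2 (O(not close_hatch -> seal_envelope)) is O(not seal_envelope -> close_hatch), and O(not seal_envelope) is already established, so O(close_hatch).
So O(close_hatch) holds — close_hatch is obligatory. None of the other listed options is made obligatory by any chain of premises.

close_hatch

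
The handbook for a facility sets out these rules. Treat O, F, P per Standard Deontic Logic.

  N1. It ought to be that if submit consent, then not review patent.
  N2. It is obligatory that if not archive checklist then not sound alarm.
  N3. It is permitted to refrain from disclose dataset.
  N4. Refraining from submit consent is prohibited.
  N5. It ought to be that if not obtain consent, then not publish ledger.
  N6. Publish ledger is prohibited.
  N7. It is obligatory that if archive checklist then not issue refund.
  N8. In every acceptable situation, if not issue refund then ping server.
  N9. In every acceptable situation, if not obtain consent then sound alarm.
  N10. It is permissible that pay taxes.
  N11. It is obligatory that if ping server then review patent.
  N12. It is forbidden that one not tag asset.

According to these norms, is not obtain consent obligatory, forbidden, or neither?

Premise 4, F(¬submit_consent), is equivalent to O(submit_consent).
With premise 1, O(submit_consent → ¬review_patent), the K-axiom yields O(¬review_patent).
Premise 11 is O(ping_server → review_patent); contrapositively O(¬review_patent → ¬ping_server). Since O(¬review_patent) holds, K gives O(¬ping_server).
Premise 8, O(¬issue_refund → ping_server), contraposes to O(¬ping_server → issue_refund); with O(¬ping_server) we get O(issue_refund).
Premise 7, O(archive_checklist → ¬issue_refund), contraposes to O(issue_refund → ¬archive_checklist); with O(issue_refund) we get O(¬archive_checklist).
From O(¬archive_checklist) and premise 2, O(¬archive_checklist → ¬sound_alarm), we obtain O(¬sound_alarm).
Premise 9 is O(¬obtain_consent → sound_alarm); contrapositively O(¬sound_alarm → obtain_consent). Since O(¬sound_alarm) holds, K gives O(obtain_consent).
Premises 3, 5, 6, 10, 12 do not contribute to this derivation.
Thus O(obtain_consent), which is F(¬obtain_consent): ¬obtain_consent is forbidden.

Forbidden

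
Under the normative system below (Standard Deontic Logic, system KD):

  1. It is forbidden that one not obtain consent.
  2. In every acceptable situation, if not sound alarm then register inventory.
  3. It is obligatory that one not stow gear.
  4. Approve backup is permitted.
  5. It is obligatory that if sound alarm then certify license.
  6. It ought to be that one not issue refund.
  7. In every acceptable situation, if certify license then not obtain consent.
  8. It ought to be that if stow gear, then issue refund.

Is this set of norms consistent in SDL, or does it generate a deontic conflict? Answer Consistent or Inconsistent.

Premise 8 is O(stow_gear → issue_refund), but O(stow_gear) is not derivable from the premises, so it does not yield O(issue_refund).
So O(issue_refund) is not derivable, and the apparent clash with O(¬issue_refund) does not arise.
A world satisfying every obligation exists (e.g. approve_backup=false, certify_license=false, issue_refund=false, obtain_consent=true, register_inventory=true, sound_alarm=false, stow_gear=false); no atom is both obligatory and forbidden, so the set is consistent.

Consistent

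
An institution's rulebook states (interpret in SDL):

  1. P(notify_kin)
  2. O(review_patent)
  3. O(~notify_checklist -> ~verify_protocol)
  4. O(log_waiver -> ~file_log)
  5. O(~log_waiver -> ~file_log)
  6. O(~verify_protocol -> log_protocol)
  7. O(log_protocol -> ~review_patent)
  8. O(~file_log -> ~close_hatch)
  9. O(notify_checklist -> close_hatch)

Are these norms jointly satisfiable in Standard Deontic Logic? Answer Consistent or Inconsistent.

Inconsistent

By case analysis on log_waiver: premise 4 gives O(log_waiver -> ~file_log) and premise 5 gives O(~log_waiver -> ~file_log), so O(~file_log) either way.
With premise 8, O(~file_log -> ~close_hatch), the K-axiom yields O(~close_hatch).
Premise 9 is O(notify_checklist -> close_hatch); contrapositively O(~close_hatch -> ~notify_checklist). Since O(~close_hatch) holds, K gives O(~notify_checklist).
From O(~notify_checklist) and premise 3, O(~notify_checklist -> ~verify_protocol), we obtain O(~verify_protocol).
Premise 6 is O(~verify_protocol -> log_protocol); since O(~verify_protocol), deontic closure gives O(log_protocol).
From O(log_protocol) and premise 7, O(log_protocol -> ~review_patent), we obtain O(~review_patent).
However, premise 2 gives O(review_patent).
We now have both O(~review_patent) and O(review_patent) — review_patent is simultaneously obligatory and forbidden, violating the D-axiom.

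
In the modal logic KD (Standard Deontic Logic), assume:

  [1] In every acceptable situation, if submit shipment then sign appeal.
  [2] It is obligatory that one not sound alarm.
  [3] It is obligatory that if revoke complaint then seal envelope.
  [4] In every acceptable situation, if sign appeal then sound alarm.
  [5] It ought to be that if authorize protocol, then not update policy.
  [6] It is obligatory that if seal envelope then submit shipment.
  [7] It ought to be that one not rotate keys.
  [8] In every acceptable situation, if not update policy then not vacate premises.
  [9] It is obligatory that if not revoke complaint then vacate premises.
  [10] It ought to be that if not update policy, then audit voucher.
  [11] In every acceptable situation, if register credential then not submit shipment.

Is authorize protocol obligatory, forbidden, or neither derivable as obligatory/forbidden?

Forbidden

From premise 2 we have O(¬sound_alarm).
Premise 4 is O(sign_appeal → sound_alarm); contrapositively O(¬sound_alarm → ¬sign_appeal). Since O(¬sound_alarm) holds, K gives O(¬sign_appeal).
The contrapositive of premise 1 (O(submit_shipment → sign_appeal)) is O(¬sign_appeal → ¬submit_shipment), and O(¬sign_appeal) is already established, so O(¬submit_shipment).
The contrapositive of premise 6 (O(seal_envelope → submit_shipment)) is O(¬submit_shipment → ¬seal_envelope), and O(¬submit_shipment) is already established, so O(¬seal_envelope).
Premise 3, O(revoke_complaint → seal_envelope), contraposes to O(¬seal_envelope → ¬revoke_complaint); with O(¬seal_envelope) we get O(¬revoke_complaint).
From O(¬revoke_complaint) and premise 9, O(¬revoke_complaint → vacate_premises), we obtain O(vacate_premises).
Premise 8, O(¬update_policy → ¬vacate_premises), contraposes to O(vacate_premises → update_policy); with O(vacate_premises) we get O(update_policy).
Premise 5 is O(authorize_protocol → ¬update_policy); contrapositively O(update_policy → ¬authorize_protocol). Since O(update_policy) holds, K gives O(¬authorize_protocol).
Premises 7, 10, 11 do not contribute to this derivation.
Thus O(¬authorize_protocol), which is F(authorize_protocol): authorize_protocol is forbidden.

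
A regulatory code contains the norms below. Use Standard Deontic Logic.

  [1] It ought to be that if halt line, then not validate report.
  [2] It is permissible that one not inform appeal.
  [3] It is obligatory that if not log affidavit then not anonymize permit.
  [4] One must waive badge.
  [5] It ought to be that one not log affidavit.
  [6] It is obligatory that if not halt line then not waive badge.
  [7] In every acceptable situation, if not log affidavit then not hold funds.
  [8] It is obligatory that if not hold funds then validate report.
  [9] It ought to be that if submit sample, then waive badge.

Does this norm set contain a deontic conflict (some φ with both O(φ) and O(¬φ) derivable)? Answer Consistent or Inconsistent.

Inconsistent

From premise 4 we have O(waive_badge).
The contrapositive of premise 6 (O(¬halt_line → ¬waive_badge)) is O(waive_badge → halt_line), and O(waive_badge) is already established, so O(halt_line).
With premise 1, O(halt_line → ¬validate_report), the K-axiom yields O(¬validate_report).
Premise 8, O(¬hold_funds → validate_report), contraposes to O(¬validate_report → hold_funds); with O(¬validate_report) we get O(hold_funds).
Premise 7 is O(¬log_affidavit → ¬hold_funds); contrapositively O(hold_funds → log_affidavit). Since O(hold_funds) holds, K gives O(log_affidavit).
However, premise 5 gives O(¬log_affidavit).
We now have both O(log_affidavit) and O(¬log_affidavit) — log_affidavit is simultaneously obligatory and forbidden, violating the D-axiom.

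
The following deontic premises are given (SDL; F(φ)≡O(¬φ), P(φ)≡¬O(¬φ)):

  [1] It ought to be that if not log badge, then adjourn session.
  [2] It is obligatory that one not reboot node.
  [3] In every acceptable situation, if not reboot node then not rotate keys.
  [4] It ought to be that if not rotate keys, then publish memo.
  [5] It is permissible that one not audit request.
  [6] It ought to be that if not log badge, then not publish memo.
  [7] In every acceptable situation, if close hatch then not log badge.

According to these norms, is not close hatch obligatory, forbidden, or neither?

Obligatory

Premise 2 gives O(¬reboot_node).
Premise 3 is O(¬reboot_node → ¬rotate_keys); since O(¬reboot_node), deontic closure gives O(¬rotate_keys).
From O(¬rotate_keys) and premise 4, O(¬rotate_keys → publish_memo), we obtain O(publish_memo).
Premise 6, O(¬log_badge → ¬publish_memo), contraposes to O(publish_memo → log_badge); with O(publish_memo) we get O(log_badge).
Premise 7 is O(close_hatch → ¬log_badge); contrapositively O(log_badge → ¬close_hatch). Since O(log_badge) holds, K gives O(¬close_hatch).
Premises 1, 5 do not contribute to this derivation.
Hence ¬close_hatch is obligatory.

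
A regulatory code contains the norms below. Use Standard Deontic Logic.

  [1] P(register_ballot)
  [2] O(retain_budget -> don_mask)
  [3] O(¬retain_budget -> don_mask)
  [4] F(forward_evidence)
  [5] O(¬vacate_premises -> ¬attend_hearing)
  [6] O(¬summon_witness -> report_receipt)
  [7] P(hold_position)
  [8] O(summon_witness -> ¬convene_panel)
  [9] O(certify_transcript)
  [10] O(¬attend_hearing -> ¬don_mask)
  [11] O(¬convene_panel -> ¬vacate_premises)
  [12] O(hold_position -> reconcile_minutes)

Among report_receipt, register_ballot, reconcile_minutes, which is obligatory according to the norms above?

By case analysis on retain_budget: premise 2 gives O(retain_budget -> don_mask) and premise 3 gives O(¬retain_budget -> don_mask), so O(don_mask) either way.
Premise 10, O(¬attend_hearing -> ¬don_mask), contraposes to O(don_mask -> attend_hearing); with O(don_mask) we get O(attend_hearing).
Premise 5, O(¬vacate_premises -> ¬attend_hearing), contraposes to O(attend_hearing -> vacate_premises); with O(attend_hearing) we get O(vacate_premises).
The contrapositive of premise 11 (O(¬convene_panel -> ¬vacate_premises)) is O(vacate_premises -> convene_panel), and O(vacate_premises) is already established, so O(convene_panel).
The contrapositive of premise 8 (O(summon_witness -> ¬convene_panel)) is O(convene_panel -> ¬summon_witness), and O(convene_panel) is already established, so O(¬summon_witness).
With premise 6, O(¬summon_witness -> report_receipt), the K-axiom yields O(report_receipt).
So O(report_receipt) holds — report_receipt is obligatory. None of the other listed options is made obligatory by any chain of premises.

report_receipt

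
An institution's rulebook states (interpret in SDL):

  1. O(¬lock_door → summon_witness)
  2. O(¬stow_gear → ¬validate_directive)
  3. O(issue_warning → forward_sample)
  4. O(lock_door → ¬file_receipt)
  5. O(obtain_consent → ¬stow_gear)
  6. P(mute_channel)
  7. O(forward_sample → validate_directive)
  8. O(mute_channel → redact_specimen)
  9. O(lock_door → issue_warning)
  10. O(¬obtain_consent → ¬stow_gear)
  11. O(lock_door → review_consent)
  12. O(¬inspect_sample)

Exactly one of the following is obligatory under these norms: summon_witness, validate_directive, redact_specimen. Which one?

summon_witness

By case analysis on obtain_consent: premise 5 gives O(obtain_consent → ¬stow_gear) and premise 10 gives O(¬obtain_consent → ¬stow_gear), so O(¬stow_gear) either way.
With premise 2, O(¬stow_gear → ¬validate_directive), the K-axiom yields O(¬validate_directive).
The contrapositive of premise 7 (O(forward_sample → validate_directive)) is O(¬validate_directive → ¬forward_sample), and O(¬validate_directive) is already established, so O(¬forward_sample).
Premise 3 is O(issue_warning → forward_sample); contrapositively O(¬forward_sample → ¬issue_warning). Since O(¬forward_sample) holds, K gives O(¬issue_warning).
Premise 9 is O(lock_door → issue_warning); contrapositively O(¬issue_warning → ¬lock_door). Since O(¬issue_warning) holds, K gives O(¬lock_door).
From O(¬lock_door) and premise 1, O(¬lock_door → summon_witness), we obtain O(summon_witness).
So O(summon_witness) holds — summon_witness is obligatory. None of the other listed options is made obligatory by any chain of premises.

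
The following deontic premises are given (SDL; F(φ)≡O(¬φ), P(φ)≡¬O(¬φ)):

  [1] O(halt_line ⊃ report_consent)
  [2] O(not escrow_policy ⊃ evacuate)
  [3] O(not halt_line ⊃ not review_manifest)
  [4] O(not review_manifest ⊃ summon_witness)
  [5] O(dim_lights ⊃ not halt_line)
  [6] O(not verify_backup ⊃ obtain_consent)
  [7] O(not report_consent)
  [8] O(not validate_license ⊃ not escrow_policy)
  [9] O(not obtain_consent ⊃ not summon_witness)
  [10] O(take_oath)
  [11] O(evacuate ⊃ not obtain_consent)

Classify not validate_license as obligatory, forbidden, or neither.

Premise 7 states O(not report_consent) outright.
The contrapositive of premise 1 (O(halt_line ⊃ report_consent)) is O(not report_consent ⊃ not halt_line), and O(not report_consent) is already established, so O(not halt_line).
From O(not halt_line) and premise 3, O(not halt_line ⊃ not review_manifest), we obtain O(not review_manifest).
Premise 4 is O(not review_manifest ⊃ summon_witness); since O(not review_manifest), deontic closure gives O(summon_witness).
Premise 9, O(not obtain_consent ⊃ not summon_witness), contraposes to O(summon_witness ⊃ obtain_consent); with O(summon_witness) we get O(obtain_consent).
The contrapositive of premise 11 (O(evacuate ⊃ not obtain_consent)) is O(obtain_consent ⊃ not evacuate), and O(obtain_consent) is already established, so O(not evacuate).
Premise 2, O(not escrow_policy ⊃ evacuate), contraposes to O(not evacuate ⊃ escrow_policy); with O(not evacuate) we get O(escrow_policy).
Premise 8, O(not validate_license ⊃ not escrow_policy), contraposes to O(escrow_policy ⊃ validate_license); with O(escrow_policy) we get O(validate_license).
Premises 5, 6, 10 do not contribute to this derivation.
Thus O(validate_license), which is F(not validate_license): not validate_license is forbidden.

Forbidden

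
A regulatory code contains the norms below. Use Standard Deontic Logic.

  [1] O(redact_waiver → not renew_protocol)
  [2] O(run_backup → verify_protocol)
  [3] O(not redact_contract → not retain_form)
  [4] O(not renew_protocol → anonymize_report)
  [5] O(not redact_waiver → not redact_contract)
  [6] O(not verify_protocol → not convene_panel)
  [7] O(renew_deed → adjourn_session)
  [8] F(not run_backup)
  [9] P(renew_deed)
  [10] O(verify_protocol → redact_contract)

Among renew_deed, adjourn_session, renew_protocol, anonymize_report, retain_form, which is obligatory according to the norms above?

anonymize_report

F(not run_backup) at premise 8 means O(run_backup).
Applying K to premise 2 (O(run_backup → verify_protocol)) and O(run_backup) yields O(verify_protocol).
From O(verify_protocol) and premise 10, O(verify_protocol → redact_contract), we obtain O(redact_contract).
Premise 5, O(not redact_waiver → not redact_contract), contraposes to O(redact_contract → redact_waiver); with O(redact_contract) we get O(redact_waiver).
From O(redact_waiver) and premise 1, O(redact_waiver → not renew_protocol), we obtain O(not renew_protocol).
Applying K to premise 4 (O(not renew_protocol → anonymize_report)) and O(not renew_protocol) yields O(anonymize_report).
So O(anonymize_report) holds — anonymize_report is obligatory. None of the other listed options is made obligatory by any chain of premises.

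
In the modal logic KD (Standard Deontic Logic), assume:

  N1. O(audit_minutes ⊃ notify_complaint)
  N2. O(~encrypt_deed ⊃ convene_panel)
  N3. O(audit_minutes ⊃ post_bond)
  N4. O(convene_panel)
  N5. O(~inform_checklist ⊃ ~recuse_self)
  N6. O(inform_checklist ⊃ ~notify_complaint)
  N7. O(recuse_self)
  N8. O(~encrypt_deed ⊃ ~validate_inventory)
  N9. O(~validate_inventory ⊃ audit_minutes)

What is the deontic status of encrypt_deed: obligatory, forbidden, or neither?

Premise 7 gives O(recuse_self).
Premise 5 is O(~inform_checklist ⊃ ~recuse_self); contrapositively O(recuse_self ⊃ inform_checklist). Since O(recuse_self) holds, K gives O(inform_checklist).
Applying K to premise 6 (O(inform_checklist ⊃ ~notify_complaint)) and O(inform_checklist) yields O(~notify_complaint).
The contrapositive of premise 1 (O(audit_minutes ⊃ notify_complaint)) is O(~notify_complaint ⊃ ~audit_minutes), and O(~notify_complaint) is already established, so O(~audit_minutes).
Premise 9, O(~validate_inventory ⊃ audit_minutes), contraposes to O(~audit_minutes ⊃ validate_inventory); with O(~audit_minutes) we get O(validate_inventory).
Premise 8 is O(~encrypt_deed ⊃ ~validate_inventory); contrapositively O(validate_inventory ⊃ encrypt_deed). Since O(validate_inventory) holds, K gives O(encrypt_deed).
Premises 2, 3, 4 do not contribute to this derivation.
Hence encrypt_deed is obligatory.

Obligatory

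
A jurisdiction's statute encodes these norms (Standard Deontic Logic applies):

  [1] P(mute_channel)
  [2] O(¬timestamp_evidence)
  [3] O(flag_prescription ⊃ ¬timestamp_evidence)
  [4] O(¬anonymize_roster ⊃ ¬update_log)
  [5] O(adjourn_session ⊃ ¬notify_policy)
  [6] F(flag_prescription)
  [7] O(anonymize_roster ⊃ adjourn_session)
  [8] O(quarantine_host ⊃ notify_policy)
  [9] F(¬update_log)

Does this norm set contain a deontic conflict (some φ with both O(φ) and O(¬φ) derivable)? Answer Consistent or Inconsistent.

Premise 3 is O(flag_prescription ⊃ ¬timestamp_evidence); even if O(¬timestamp_evidence) held, inferring O(flag_prescription) would be affirming the consequent — invalid.
So O(flag_prescription) is not derivable, and the apparent clash with O(¬flag_prescription) does not arise.
A world satisfying every obligation exists (e.g. adjourn_session=true, anonymize_roster=true, flag_prescription=false, mute_channel=false, notify_policy=false, quarantine_host=false, timestamp_evidence=false, update_log=true); no atom is both obligatory and forbidden, so the set is consistent.

Consistent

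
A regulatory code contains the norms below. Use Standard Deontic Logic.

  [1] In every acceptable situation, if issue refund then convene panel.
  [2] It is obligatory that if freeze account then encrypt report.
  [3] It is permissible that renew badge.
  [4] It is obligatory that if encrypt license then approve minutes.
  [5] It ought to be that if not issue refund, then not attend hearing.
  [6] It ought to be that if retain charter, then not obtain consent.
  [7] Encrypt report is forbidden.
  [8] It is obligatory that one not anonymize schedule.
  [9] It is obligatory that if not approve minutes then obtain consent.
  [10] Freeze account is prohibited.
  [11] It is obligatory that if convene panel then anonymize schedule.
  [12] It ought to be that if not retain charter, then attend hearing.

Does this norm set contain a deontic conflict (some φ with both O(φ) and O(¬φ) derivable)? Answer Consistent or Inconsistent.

Premise 2 is O(freeze_account → encrypt_report), but O(freeze_account) is not derivable from the premises, so it does not yield O(encrypt_report).
So O(encrypt_report) is not derivable, and the apparent clash with O(¬encrypt_report) does not arise.
A world satisfying every obligation exists (e.g. anonymize_schedule=false, approve_minutes=true, attend_hearing=false, convene_panel=false, encrypt_license=false, encrypt_report=false, freeze_account=false, issue_refund=false, obtain_consent=false, renew_badge=false, retain_charter=true); no atom is both obligatory and forbidden, so the set is consistent.

Consistent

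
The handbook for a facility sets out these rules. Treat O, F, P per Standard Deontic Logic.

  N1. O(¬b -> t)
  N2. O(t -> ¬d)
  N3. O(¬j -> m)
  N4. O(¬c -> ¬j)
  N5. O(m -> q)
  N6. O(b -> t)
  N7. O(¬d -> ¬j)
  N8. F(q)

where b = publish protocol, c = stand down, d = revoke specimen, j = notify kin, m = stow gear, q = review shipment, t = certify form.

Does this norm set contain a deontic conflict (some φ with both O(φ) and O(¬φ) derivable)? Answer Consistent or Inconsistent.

Premises 1 and 6 cover both cases: O(¬b -> t) and O(b -> t). Since ¬b ∨ b is a tautology, O(t) follows.
From O(t) and premise 2, O(t -> ¬d), we obtain O(¬d).
From O(¬d) and premise 7, O(¬d -> ¬j), we obtain O(¬j).
From O(¬j) and premise 3, O(¬j -> m), we obtain O(m).
Premise 5 is O(m -> q); since O(m), deontic closure gives O(q).
But premise 8, F(q), means O(¬q).
We now have both O(q) and O(¬q) — q is simultaneously obligatory and forbidden, violating the D-axiom.

Inconsistent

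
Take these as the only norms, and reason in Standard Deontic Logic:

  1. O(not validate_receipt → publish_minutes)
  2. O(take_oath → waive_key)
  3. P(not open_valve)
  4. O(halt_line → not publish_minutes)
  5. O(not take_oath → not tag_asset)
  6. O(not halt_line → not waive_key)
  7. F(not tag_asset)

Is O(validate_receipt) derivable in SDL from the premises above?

F(not tag_asset) at premise 7 means O(tag_asset).
The contrapositive of premise 5 (O(not take_oath → not tag_asset)) is O(tag_asset → take_oath), and O(tag_asset) is already established, so O(take_oath).
Applying K to premise 2 (O(take_oath → waive_key)) and O(take_oath) yields O(waive_key).
The contrapositive of premise 6 (O(not halt_line → not waive_key)) is O(waive_key → halt_line), and O(waive_key) is already established, so O(halt_line).
Premise 4 is O(halt_line → not publish_minutes); since O(halt_line), deontic closure gives O(not publish_minutes).
The contrapositive of premise 1 (O(not validate_receipt → publish_minutes)) is O(not publish_minutes → validate_receipt), and O(not publish_minutes) is already established, so O(validate_receipt).
Premise 3 does not contribute to this derivation.
So O(validate_receipt) follows.

Yes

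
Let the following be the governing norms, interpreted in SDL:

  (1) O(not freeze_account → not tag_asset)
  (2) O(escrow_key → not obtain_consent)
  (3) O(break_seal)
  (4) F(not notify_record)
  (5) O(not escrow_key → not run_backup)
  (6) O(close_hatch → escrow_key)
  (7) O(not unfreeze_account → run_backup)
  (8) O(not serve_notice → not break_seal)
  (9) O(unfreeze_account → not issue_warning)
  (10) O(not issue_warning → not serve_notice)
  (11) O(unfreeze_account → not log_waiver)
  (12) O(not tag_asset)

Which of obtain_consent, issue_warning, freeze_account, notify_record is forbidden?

obtain_consent

Premise 3 states O(break_seal) outright.
Premise 8 is O(not serve_notice → not break_seal); contrapositively O(break_seal → serve_notice). Since O(break_seal) holds, K gives O(serve_notice).
Premise 10 is O(not issue_warning → not serve_notice); contrapositively O(serve_notice → issue_warning). Since O(serve_notice) holds, K gives O(issue_warning).
Premise 9, O(unfreeze_account → not issue_warning), contraposes to O(issue_warning → not unfreeze_account); with O(issue_warning) we get O(not unfreeze_account).
Applying K to premise 7 (O(not unfreeze_account → run_backup)) and O(not unfreeze_account) yields O(run_backup).
Premise 5 is O(not escrow_key → not run_backup); contrapositively O(run_backup → escrow_key). Since O(run_backup) holds, K gives O(escrow_key).
Applying K to premise 2 (O(escrow_key → not obtain_consent)) and O(escrow_key) yields O(not obtain_consent).
So O(not obtain_consent) holds, i.e. obtain_consent is forbidden. None of the other listed options is forbidden under the premises.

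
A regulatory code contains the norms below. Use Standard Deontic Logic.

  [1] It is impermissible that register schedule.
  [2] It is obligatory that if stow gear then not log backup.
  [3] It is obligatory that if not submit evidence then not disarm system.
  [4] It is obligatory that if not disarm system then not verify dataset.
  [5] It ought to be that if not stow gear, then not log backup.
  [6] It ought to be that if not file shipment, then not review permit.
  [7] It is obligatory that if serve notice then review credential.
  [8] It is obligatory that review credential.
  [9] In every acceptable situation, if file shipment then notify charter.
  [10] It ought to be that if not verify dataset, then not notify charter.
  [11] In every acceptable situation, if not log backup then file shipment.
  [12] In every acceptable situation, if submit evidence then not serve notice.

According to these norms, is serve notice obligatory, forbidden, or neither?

Forbidden

By case analysis on stow_gear: premise 2 gives O(stow_gear → ¬log_backup) and premise 5 gives O(¬stow_gear → ¬log_backup), so O(¬log_backup) either way.
From O(¬log_backup) and premise 11, O(¬log_backup → file_shipment), we obtain O(file_shipment).
From O(file_shipment) and premise 9, O(file_shipment → notify_charter), we obtain O(notify_charter).
The contrapositive of premise 10 (O(¬verify_dataset → ¬notify_charter)) is O(notify_charter → verify_dataset), and O(notify_charter) is already established, so O(verify_dataset).
The contrapositive of premise 4 (O(¬disarm_system → ¬verify_dataset)) is O(verify_dataset → disarm_system), and O(verify_dataset) is already established, so O(disarm_system).
Premise 3, O(¬submit_evidence → ¬disarm_system), contraposes to O(disarm_system → submit_evidence); with O(disarm_system) we get O(submit_evidence).
From O(submit_evidence) and premise 12, O(submit_evidence → ¬serve_notice), we obtain O(¬serve_notice).
Premises 1, 6, 7, 8 do not contribute to this derivation.
Thus O(¬serve_notice), which is F(serve_notice): serve_notice is forbidden.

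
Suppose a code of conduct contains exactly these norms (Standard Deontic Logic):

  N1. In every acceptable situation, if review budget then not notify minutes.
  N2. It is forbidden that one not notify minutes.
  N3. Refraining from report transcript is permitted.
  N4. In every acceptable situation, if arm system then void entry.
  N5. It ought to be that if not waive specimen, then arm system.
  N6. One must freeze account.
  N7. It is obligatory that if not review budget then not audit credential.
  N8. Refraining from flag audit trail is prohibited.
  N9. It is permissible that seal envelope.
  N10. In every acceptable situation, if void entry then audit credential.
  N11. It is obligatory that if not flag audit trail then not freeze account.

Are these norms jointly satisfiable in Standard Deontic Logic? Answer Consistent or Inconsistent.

Premise 11 is O(¬flag_audit_trail → ¬freeze_account), but O(¬flag_audit_trail) is not derivable from the premises, so it does not yield O(¬freeze_account).
So O(¬freeze_account) is not derivable, and the apparent clash with O(freeze_account) does not arise.
A world satisfying every obligation exists (e.g. arm_system=false, audit_credential=false, flag_audit_trail=true, freeze_account=true, notify_minutes=true, report_transcript=false, review_budget=false, seal_envelope=false, void_entry=false, waive_specimen=true); no atom is both obligatory and forbidden, so the set is consistent.

Consistent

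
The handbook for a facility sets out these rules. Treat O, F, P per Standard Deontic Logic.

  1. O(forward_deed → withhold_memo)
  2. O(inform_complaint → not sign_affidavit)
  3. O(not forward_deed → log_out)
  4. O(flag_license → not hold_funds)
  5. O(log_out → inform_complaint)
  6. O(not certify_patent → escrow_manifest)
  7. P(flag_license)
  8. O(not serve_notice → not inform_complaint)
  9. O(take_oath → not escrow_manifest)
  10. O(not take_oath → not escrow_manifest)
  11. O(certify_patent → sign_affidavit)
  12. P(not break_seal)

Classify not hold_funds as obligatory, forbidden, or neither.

Neither

Premise 4 is O(flag_license → not hold_funds), but O(flag_license) is not derivable from the premises (the permission P(flag_license) asserts only not O(not flag_license), not O(flag_license)), so it does not yield O(not hold_funds).
No premise or chain of K-axiom applications forces O(not hold_funds), and none forces O(hold_funds). So not hold_funds is neither obligatory nor forbidden under these norms.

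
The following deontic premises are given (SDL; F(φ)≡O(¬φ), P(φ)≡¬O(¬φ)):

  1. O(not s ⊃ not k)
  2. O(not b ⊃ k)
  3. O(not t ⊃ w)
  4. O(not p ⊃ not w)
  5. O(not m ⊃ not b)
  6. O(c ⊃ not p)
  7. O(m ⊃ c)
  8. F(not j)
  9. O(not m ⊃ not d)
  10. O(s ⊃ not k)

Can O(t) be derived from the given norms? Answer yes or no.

Yes

Premises 1 and 10 cover both cases: O(not s ⊃ not k) and O(s ⊃ not k). Since not s ∨ s is a tautology, O(not k) follows.
Premise 2, O(not b ⊃ k), contraposes to O(not k ⊃ b); with O(not k) we get O(b).
Premise 5 is O(not m ⊃ not b); contrapositively O(b ⊃ m). Since O(b) holds, K gives O(m).
Premise 7 is O(m ⊃ c); since O(m), deontic closure gives O(c).
Applying K to premise 6 (O(c ⊃ not p)) and O(c) yields O(not p).
From O(not p) and premise 4, O(not p ⊃ not w), we obtain O(not w).
The contrapositive of premise 3 (O(not t ⊃ w)) is O(not w ⊃ t), and O(not w) is already established, so O(t).
Premises 8, 9 do not contribute to this derivation.
So O(t) follows.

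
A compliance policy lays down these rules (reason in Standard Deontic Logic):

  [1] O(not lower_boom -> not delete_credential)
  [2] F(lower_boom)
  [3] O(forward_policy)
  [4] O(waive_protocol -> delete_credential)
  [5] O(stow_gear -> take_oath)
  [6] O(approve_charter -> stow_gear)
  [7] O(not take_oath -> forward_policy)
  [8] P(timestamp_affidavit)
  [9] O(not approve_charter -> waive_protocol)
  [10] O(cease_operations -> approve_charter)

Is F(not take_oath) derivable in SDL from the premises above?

Yes

F(lower_boom) at premise 2 means O(not lower_boom).
With premise 1, O(not lower_boom -> not delete_credential), the K-axiom yields O(not delete_credential).
Premise 4, O(waive_protocol -> delete_credential), contraposes to O(not delete_credential -> not waive_protocol); with O(not delete_credential) we get O(not waive_protocol).
The contrapositive of premise 9 (O(not approve_charter -> waive_protocol)) is O(not waive_protocol -> approve_charter), and O(not waive_protocol) is already established, so O(approve_charter).
Applying K to premise 6 (O(approve_charter -> stow_gear)) and O(approve_charter) yields O(stow_gear).
Applying K to premise 5 (O(stow_gear -> take_oath)) and O(stow_gear) yields O(take_oath).
Premises 3, 7, 8, 10 do not contribute to this derivation.
So O(take_oath) holds, i.e. F(not take_oath). The claim follows.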